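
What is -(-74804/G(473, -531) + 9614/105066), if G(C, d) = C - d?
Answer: 981213076/13185783 ≈ 74.414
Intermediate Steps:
-(-74804/G(473, -531) + 9614/105066) = -(-74804/(473 - 1*(-531)) + 9614/105066) = -(-74804/(473 + 531) + 9614*(1/105066)) = -(-74804/1004 + 4807/52533) = -(-74804*1/1004 + 4807/52533) = -(-18701/251 + 4807/52533) = -1*(-981213076/13185783) = 981213076/13185783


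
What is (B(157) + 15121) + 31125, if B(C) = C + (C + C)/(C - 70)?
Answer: 4037375/87 ≈ 46407.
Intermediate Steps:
B(C) = C + 2*C/(-70 + C) (B(C) = C + (2*C)/(-70 + C) = C + 2*C/(-70 + C))
(B(157) + 15121) + 31125 = (157*(-68 + 157)/(-70 + 157) + 15121) + 31125 = (157*89/87 + 15121) + 31125 = (157*(1/87)*89 + 15121) + 31125 = (13973/87 + 15121) + 31125 = 1329500/87 + 31125 = 4037375/87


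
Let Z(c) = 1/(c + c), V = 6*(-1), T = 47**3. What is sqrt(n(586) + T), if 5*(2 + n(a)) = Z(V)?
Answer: sqrt(93438885)/30 ≈ 322.21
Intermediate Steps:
T = 103823
V = -6
Z(c) = 1/(2*c)
n(a) = -121/60 (n(a) = -2 + ((1/2)/(-6))/5 = -2 + ((1/2)*(-1/6))/5 = -2 + (1/5)*(-1/12) = -2 - 1/60 = -121/60)
sqrt(n(586) + T) = sqrt(-121/60 + 103823) = sqrt(6229259/60) = sqrt(93438885)/30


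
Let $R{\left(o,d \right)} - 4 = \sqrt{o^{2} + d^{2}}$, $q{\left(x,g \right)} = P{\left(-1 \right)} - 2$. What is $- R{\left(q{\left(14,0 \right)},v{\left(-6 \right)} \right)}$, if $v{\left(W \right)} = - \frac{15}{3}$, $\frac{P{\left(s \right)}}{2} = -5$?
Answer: $-17$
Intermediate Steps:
$P{\left(s \right)} = -10$ ($P{\left(s \right)} = 2 \left(-5\right) = -10$)
$v{\left(W \right)} = -5$ ($v{\left(W \right)} = \left(-15\right) \frac{1}{3} = -5$)
$q{\left(x,g \right)} = -12$ ($q{\left(x,g \right)} = -10 - 2 = -12$)
$R{\left(o,d \right)} = 4 + \sqrt{d^{2} + o^{2}}$ ($R{\left(o,d \right)} = 4 + \sqrt{o^{2} + d^{2}} = 4 + \sqrt{d^{2} + o^{2}}$)
$- R{\left(q{\left(14,0 \right)},v{\left(-6 \right)} \right)} = - (4 + \sqrt{\left(-5\right)^{2} + \left(-12\right)^{2}}) = - (4 + \sqrt{25 + 144}) = - (4 + \sqrt{169}) = - (4 + 13) = \left(-1\right) 17 = -17$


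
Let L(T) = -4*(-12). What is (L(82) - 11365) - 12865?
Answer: -24182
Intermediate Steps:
L(T) = 48
(L(82) - 11365) - 12865 = (48 - 11365) - 12865 = -11317 - 12865 = -24182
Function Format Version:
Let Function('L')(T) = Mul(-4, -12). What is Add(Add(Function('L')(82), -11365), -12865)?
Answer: -24182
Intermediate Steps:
Function('L')(T) = 48
Add(Add(Function('L')(82), -11365), -12865) = Add(Add(48, -11365), -12865) = Add(-11317, -12865) = -24182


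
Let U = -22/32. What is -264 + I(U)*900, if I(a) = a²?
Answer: 10329/64 ≈ 161.39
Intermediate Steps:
U = -11/16 (U = -22*1/32 = -11/16 ≈ -0.68750)
-264 + I(U)*900 = -264 + (-11/16)²*900 = -264 + (121/256)*900 = -264 + 27225/64 = 10329/64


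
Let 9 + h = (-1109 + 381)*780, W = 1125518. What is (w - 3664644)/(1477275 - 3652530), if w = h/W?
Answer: 1374874451147/816096219030 ≈ 1.6847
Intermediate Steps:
h = -567849 (h = -9 + (-1109 + 381)*780 = -9 - 728*780 = -9 - 567840 = -567849)
w = -567849/1125518 ≈ -0.50452
(w - 3664644)/(1477275 - 3652530) = (-567849/1125518 - 3664644)/(1477275 - 3652530) = -4124623353441/1125518/(-2175255) = -4124623353441/1125518*(-1/2175255) = 1374874451147/816096219030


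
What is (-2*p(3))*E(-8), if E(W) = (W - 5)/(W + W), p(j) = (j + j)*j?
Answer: -117/4 ≈ -29.250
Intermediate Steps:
p(j) = 2*j² (p(j) = (2*j)*j = 2*j²)
E(W) = (-5 + W)/(2*W) (E(W) = (-5 + W)/((2*W)) = (-5 + W)*(1/(2*W)) = (-5 + W)/(2*W))
(-2*p(3))*E(-8) = (-4*3²)*((½)*(-5 - 8)/(-8)) = (-4*9)*((½)*(-⅛)*(-13)) = -2*18*(13/16) = -36*13/16 = -117/4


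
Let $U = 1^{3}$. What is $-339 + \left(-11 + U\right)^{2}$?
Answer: $-239$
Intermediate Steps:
$U = 1$
$-339 + \left(-11 + U\right)^{2} = -339 + \left(-11 + 1\right)^{2} = -339 + \left(-10\right)^{2} = -339 + 100 = -239$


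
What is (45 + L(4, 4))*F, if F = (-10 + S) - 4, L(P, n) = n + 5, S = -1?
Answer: -810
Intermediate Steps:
L(P, n) = 5 + n
F = -15 (F = (-10 - 1) - 4 = -11 - 4 = -15)
(45 + L(4, 4))*F = (45 + (5 + 4))*(-15) = (45 + 9)*(-15) = 54*(-15) = -810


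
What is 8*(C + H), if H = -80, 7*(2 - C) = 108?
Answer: -5232/7 ≈ -747.43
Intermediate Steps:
C = -94/7 (C = 2 - 1/7*108 = 2 - 108/7 = -94/7 ≈ -13.429)
8*(C + H) = 8*(-94/7 - 80) = 8*(-654/7) = -5232/7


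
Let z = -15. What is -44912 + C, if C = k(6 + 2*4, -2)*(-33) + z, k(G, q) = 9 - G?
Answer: -44762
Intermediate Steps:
C = 150 (C = (9 - (6 + 2*4))*(-33) - 15 = (9 - (6 + 8))*(-33) - 15 = (9 - 1*14)*(-33) - 15 = (9 - 14)*(-33) - 15 = -5*(-33) - 15 = 165 - 15 = 150)
-44912 + C = -44912 + 150 = -44762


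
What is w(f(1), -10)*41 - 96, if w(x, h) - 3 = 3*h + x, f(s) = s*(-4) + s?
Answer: -1326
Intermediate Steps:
f(s) = -3*s (f(s) = -4*s + s = -3*s)
w(x, h) = 3 + x + 3*h (w(x, h) = 3 + (3*h + x) = 3 + (x + 3*h) = 3 + x + 3*h)
w(f(1), -10)*41 - 96 = (3 - 3*1 + 3*(-10))*41 - 96 = (3 - 3 - 30)*41 - 96 = -30*41 - 96 = -1230 - 96 = -1326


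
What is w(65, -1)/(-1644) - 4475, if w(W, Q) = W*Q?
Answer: -7356835/1644 ≈ -4475.0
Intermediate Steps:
w(W, Q) = Q*W
w(65, -1)/(-1644) - 4475 = -1*65/(-1644) - 4475 = -65*(-1/1644) - 4475 = 65/1644 - 4475 = -7356835/1644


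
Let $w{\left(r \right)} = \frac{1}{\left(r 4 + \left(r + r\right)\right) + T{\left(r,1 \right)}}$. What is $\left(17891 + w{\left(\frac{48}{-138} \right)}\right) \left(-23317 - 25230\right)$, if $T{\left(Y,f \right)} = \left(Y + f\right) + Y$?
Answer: $- \frac{35609612876}{41} \approx -8.6853 \cdot 10^{8}$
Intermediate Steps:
$T{\left(Y,f \right)} = f + 2 Y$
$w{\left(r \right)} = \frac{1}{1 + 8 r}$ ($w{\left(r \right)} = \frac{1}{\left(r 4 + \left(r + r\right)\right) + \left(1 + 2 r\right)} = \frac{1}{\left(4 r + 2 r\right) + \left(1 + 2 r\right)} = \frac{1}{6 r + \left(1 + 2 r\right)} = \frac{1}{1 + 8 r}$)
$\left(17891 + w{\left(\frac{48}{-138} \right)}\right) \left(-23317 - 25230\right) = \left(17891 + \frac{1}{1 + 8 \frac{48}{-138}}\right) \left(-23317 - 25230\right) = \left(17891 + \frac{1}{1 + 8 \cdot 48 \left(- \frac{1}{138}\right)}\right) \left(-48547\right) = \left(17891 + \frac{1}{1 + 8 \left(- \frac{8}{23}\right)}\right) \left(-48547\right) = \left(17891 + \frac{1}{1 - \frac{64}{23}}\right) \left(-48547\right) = \left(17891 + \frac{1}{- \frac{41}{23}}\right) \left(-48547\right) = \left(17891 - \frac{23}{41}\right) \left(-48547\right) = \frac{733508}{41} \left(-48547\right) = - \frac{35609612876}{41}$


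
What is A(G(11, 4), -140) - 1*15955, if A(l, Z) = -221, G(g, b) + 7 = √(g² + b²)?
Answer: -16176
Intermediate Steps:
G(g, b) = -7 + √(b² + g²) (G(g, b) = -7 + √(g² + b²) = -7 + √(b² + g²))
A(G(11, 4), -140) - 1*15955 = -221 - 1*15955 = -221 - 15955 = -16176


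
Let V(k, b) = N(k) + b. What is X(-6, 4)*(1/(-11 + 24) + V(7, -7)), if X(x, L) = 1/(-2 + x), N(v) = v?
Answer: -1/104 ≈ -0.0096154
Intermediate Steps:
V(k, b) = b + k (V(k, b) = k + b = b + k)
X(-6, 4)*(1/(-11 + 24) + V(7, -7)) = (1/(-11 + 24) + (-7 + 7))/(-2 - 6) = (1/13 + 0)/(-8) = -(1/13 + 0)/8 = -⅛*1/13 = -1/104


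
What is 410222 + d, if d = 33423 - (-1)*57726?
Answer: 501371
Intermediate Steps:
d = 91149 (d = 33423 - 1*(-57726) = 33423 + 57726 = 91149)
410222 + d = 410222 + 91149 = 501371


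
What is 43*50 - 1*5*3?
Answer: 2135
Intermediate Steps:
43*50 - 1*5*3 = 2150 - 5*3 = 2150 - 15 = 2135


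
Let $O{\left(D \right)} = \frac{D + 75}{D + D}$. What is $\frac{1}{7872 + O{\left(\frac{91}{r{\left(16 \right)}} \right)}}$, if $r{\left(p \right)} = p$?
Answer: $\frac{182}{1433995} \approx 0.00012692$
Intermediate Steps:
$O{\left(D \right)} = \frac{75 + D}{2 D}$
$\frac{1}{7872 + O{\left(\frac{91}{r{\left(16 \right)}} \right)}} = \frac{1}{7872 + \frac{75 + \frac{91}{16}}{2 \cdot \frac{91}{16}}} = \frac{1}{7872 + \frac{1}{2} \cdot \frac{16}{91} \cdot \frac{1291}{16}} = \frac{1}{7872 + \frac{1291}{182}} = \frac{1}{\frac{1433995}{182}} = \frac{182}{1433995}$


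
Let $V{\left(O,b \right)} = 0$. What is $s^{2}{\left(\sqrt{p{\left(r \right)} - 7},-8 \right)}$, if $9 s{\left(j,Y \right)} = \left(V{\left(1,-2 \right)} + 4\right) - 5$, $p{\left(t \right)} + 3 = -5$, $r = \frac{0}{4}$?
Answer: $\frac{1}{81} \approx 0.012346$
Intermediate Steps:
$r = 0$ ($r = 0 \cdot \frac{1}{4} = 0$)
$p{\left(t \right)} = -8$ ($p{\left(t \right)} = -3 - 5 = -8$)
$s{\left(j,Y \right)} = - \frac{1}{9}$ ($s{\left(j,Y \right)} = \frac{\left(0 + 4\right) - 5}{9} = \frac{4 - 5}{9} = \frac{1}{9} \left(-1\right) = - \frac{1}{9}$)
$s^{2}{\left(\sqrt{p{\left(r \right)} - 7},-8 \right)} = \left(- \frac{1}{9}\right)^{2} = \frac{1}{81}$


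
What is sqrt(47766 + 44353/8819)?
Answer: sqrt(3715380383033)/8819 ≈ 218.57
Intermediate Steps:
sqrt(47766 + 44353/8819) = sqrt(421292707/8819) = sqrt(3715380383033)/8819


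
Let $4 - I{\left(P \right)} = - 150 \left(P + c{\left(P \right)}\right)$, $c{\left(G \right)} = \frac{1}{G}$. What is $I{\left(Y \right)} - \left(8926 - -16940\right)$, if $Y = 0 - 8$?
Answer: $- \frac{108323}{4} \approx -27081.0$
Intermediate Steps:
$Y = -8$ ($Y = 0 - 8 = -8$)
$I{\left(P \right)} = 4 + 150 P + \frac{150}{P}$ ($I{\left(P \right)} = 4 - - 150 \left(P + \frac{1}{P}\right) = 4 - \left(- 150 P - \frac{150}{P}\right) = 4 + \left(150 P + \frac{150}{P}\right) = 4 + 150 P + \frac{150}{P}$)
$I{\left(Y \right)} - \left(8926 - -16940\right) = \left(4 + 150 \left(-8\right) + \frac{150}{-8}\right) - \left(8926 - -16940\right) = \left(4 - 1200 + 150 \left(- \frac{1}{8}\right)\right) - \left(8926 + 16940\right) = \left(4 - 1200 - \frac{75}{4}\right) - 25866 = - \frac{4859}{4} - 25866 = - \frac{108323}{4}$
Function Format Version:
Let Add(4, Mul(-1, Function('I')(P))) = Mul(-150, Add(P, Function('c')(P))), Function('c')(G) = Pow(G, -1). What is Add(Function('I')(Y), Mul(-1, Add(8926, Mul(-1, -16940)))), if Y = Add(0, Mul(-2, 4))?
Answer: Rational(-108323, 4) ≈ -27081.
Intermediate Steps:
Y = -8 (Y = Add(0, -8) = -8)
Function('I')(P) = Add(4, Mul(150, P), Mul(150, Pow(P, -1))) (Function('I')(P) = Add(4, Mul(-1, Mul(-150, Add(P, Pow(P, -1))))) = Add(4, Mul(-1, Add(Mul(-150, P), Mul(-150, Pow(P, -1))))) = Add(4, Add(Mul(150, P), Mul(150, Pow(P, -1)))) = Add(4, Mul(150, P), Mul(150, Pow(P, -1))))
Add(Function('I')(Y), Mul(-1, Add(8926, Mul(-1, -16940)))) = Add(Add(4, Mul(150, -8), Mul(150, Pow(-8, -1))), Mul(-1, Add(8926, Mul(-1, -16940)))) = Add(Add(4, -1200, Mul(150, Rational(-1, 8))), Mul(-1, Add(8926, 16940))) = Add(Add(4, -1200, Rational(-75, 4)), Mul(-1, 25866)) = Add(Rational(-4859, 4), -25866) = Rational(-108323, 4)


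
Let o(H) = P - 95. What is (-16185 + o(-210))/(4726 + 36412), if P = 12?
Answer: -8134/20569 ≈ -0.39545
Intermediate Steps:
o(H) = -83 (o(H) = 12 - 95 = -83)
(-16185 + o(-210))/(4726 + 36412) = (-16185 - 83)/(4726 + 36412) = -16268/41138 = -16268*1/41138 = -8134/20569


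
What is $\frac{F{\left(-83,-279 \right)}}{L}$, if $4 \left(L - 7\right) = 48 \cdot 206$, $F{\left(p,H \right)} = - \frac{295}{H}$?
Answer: $\frac{295}{691641} \approx 0.00042652$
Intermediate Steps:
$L = 2479$ ($L = 7 + \frac{48 \cdot 206}{4} = 7 + \frac{1}{4} \cdot 9888 = 7 + 2472 = 2479$)
$\frac{F{\left(-83,-279 \right)}}{L} = \frac{\left(-295\right) \frac{1}{-279}}{2479} = \left(-295\right) \left(- \frac{1}{279}\right) \frac{1}{2479} = \frac{295}{279} \cdot \frac{1}{2479} = \frac{295}{691641}$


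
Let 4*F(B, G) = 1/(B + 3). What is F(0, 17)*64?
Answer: 16/3 ≈ 5.3333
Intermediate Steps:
F(B, G) = 1/(4*(3 + B)) (F(B, G) = 1/(4*(B + 3)) = 1/(4*(3 + B)))
F(0, 17)*64 = (1/(4*(3 + 0)))*64 = ((¼)/3)*64 = ((¼)*(⅓))*64 = (1/12)*64 = 16/3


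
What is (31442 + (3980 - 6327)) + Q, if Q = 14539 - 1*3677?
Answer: 39957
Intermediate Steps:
Q = 10862 (Q = 14539 - 3677 = 10862)
(31442 + (3980 - 6327)) + Q = (31442 + (3980 - 6327)) + 10862 = (31442 - 2347) + 10862 = 29095 + 10862 = 39957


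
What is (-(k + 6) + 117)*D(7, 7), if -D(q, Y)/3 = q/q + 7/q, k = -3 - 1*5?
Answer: -714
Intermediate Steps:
k = -8 (k = -3 - 5 = -8)
D(q, Y) = -3 - 21/q (D(q, Y) = -3*(q/q + 7/q) = -3*(1 + 7/q) = -3 - 21/q)
(-(k + 6) + 117)*D(7, 7) = (-(-8 + 6) + 117)*(-3 - 21/7) = (-1*(-2) + 117)*(-3 - 21*⅐) = (2 + 117)*(-3 - 3) = 119*(-6) = -714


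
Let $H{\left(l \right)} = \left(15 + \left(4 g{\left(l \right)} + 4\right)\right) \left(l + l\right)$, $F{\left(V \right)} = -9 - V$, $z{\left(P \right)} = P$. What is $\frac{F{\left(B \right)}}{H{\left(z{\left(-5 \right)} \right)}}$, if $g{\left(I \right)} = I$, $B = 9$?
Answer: $- \frac{9}{5} \approx -1.8$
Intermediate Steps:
$H{\left(l \right)} = 2 l \left(19 + 4 l\right)$ ($H{\left(l \right)} = \left(15 + \left(4 l + 4\right)\right) \left(l + l\right) = \left(15 + \left(4 + 4 l\right)\right) 2 l = \left(19 + 4 l\right) 2 l = 2 l \left(19 + 4 l\right)$)
$\frac{F{\left(B \right)}}{H{\left(z{\left(-5 \right)} \right)}} = \frac{-9 - 9}{2 \left(-5\right) \left(19 + 4 \left(-5\right)\right)} = \frac{-9 - 9}{2 \left(-5\right) \left(19 - 20\right)} = - \frac{18}{2 \left(-5\right) \left(-1\right)} = - \frac{18}{10} = \left(-18\right) \frac{1}{10} = - \frac{9}{5}$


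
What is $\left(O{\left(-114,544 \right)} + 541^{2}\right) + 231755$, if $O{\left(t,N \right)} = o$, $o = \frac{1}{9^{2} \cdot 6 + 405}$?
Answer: $\frac{467272477}{891} \approx 5.2444 \cdot 10^{5}$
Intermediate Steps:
$o = \frac{1}{891}$ ($o = \frac{1}{81 \cdot 6 + 405} = \frac{1}{486 + 405} = \frac{1}{891} \approx 0.0011223$)
$O{\left(t,N \right)} = \frac{1}{891}$
$\left(O{\left(-114,544 \right)} + 541^{2}\right) + 231755 = \left(\frac{1}{891} + 541^{2}\right) + 231755 = \left(\frac{1}{891} + 292681\right) + 231755 = \frac{260778772}{891} + 231755 = \frac{467272477}{891}$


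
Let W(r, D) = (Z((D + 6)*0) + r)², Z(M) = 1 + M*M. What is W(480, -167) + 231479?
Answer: 462840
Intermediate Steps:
Z(M) = 1 + M²
W(r, D) = (1 + r)² (W(r, D) = ((1 + ((D + 6)*0)²) + r)² = ((1 + ((6 + D)*0)²) + r)² = ((1 + 0²) + r)² = ((1 + 0) + r)² = (1 + r)²)
W(480, -167) + 231479 = (1 + 480)² + 231479 = 481² + 231479 = 231361 + 231479 = 462840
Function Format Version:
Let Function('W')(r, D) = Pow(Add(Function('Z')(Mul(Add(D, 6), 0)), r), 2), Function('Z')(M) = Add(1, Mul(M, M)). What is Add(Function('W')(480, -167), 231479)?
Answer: 462840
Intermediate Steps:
Function('Z')(M) = Add(1, Pow(M, 2))
Function('W')(r, D) = Pow(Add(1, r), 2) (Function('W')(r, D) = Pow(Add(Add(1, Pow(Mul(Add(D, 6), 0), 2)), r), 2) = Pow(Add(Add(1, Pow(Mul(Add(6, D), 0), 2)), r), 2) = Pow(Add(Add(1, Pow(0, 2)), r), 2) = Pow(Add(Add(1, 0), r), 2) = Pow(Add(1, r), 2))
Add(Function('W')(480, -167), 231479) = Add(Pow(Add(1, 480), 2), 231479) = Add(Pow(481, 2), 231479) = Add(231361, 231479) = 462840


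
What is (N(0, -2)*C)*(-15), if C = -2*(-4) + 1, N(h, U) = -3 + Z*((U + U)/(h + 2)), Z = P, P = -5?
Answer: -945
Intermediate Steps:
Z = -5
N(h, U) = -3 - 10*U/(2 + h) (N(h, U) = -3 - 5*(U + U)/(h + 2) = -3 - 5*2*U/(2 + h) = -3 - 10*U/(2 + h))
C = 9 (C = 8 + 1 = 9)
(N(0, -2)*C)*(-15) = (((-6 - 10*(-2) - 3*0)/(2 + 0))*9)*(-15) = (((-6 + 20 + 0)/2)*9)*(-15) = (((½)*14)*9)*(-15) = (7*9)*(-15) = 63*(-15) = -945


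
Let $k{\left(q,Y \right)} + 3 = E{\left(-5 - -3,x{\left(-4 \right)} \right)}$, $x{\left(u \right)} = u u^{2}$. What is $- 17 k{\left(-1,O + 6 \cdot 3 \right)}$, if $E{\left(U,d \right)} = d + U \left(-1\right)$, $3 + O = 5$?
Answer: $1105$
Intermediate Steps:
$O = 2$ ($O = -3 + 5 = 2$)
$x{\left(u \right)} = u^{3}$
$E{\left(U,d \right)} = d - U$
$k{\left(q,Y \right)} = -65$ ($k{\left(q,Y \right)} = -3 - \left(-5 + 3 + 64\right) = -3 - 62 = -65$)
$- 17 k{\left(-1,O + 6 \cdot 3 \right)} = \left(-17\right) \left(-65\right) = 1105$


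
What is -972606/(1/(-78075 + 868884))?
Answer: -769145578254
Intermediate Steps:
-972606/(1/(-78075 + 868884)) = -972606/(1/790809) = -972606/1/790809 = -972606*790809 = -769145578254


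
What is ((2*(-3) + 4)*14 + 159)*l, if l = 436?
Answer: 57116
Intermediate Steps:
((2*(-3) + 4)*14 + 159)*l = ((2*(-3) + 4)*14 + 159)*436 = ((-6 + 4)*14 + 159)*436 = (-2*14 + 159)*436 = (-28 + 159)*436 = 131*436 = 57116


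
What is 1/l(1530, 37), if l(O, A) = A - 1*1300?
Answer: -1/1263 ≈ -0.00079177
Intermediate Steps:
l(O, A) = -1300 + A (l(O, A) = A - 1300 = -1300 + A)
1/l(1530, 37) = 1/(-1300 + 37) = 1/(-1263) = -1/1263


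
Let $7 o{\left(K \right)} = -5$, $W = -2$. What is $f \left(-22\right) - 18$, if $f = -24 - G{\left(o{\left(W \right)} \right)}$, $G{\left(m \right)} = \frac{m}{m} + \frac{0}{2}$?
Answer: $532$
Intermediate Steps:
$o{\left(K \right)} = - \frac{5}{7}$ ($o{\left(K \right)} = \frac{1}{7} \left(-5\right) = - \frac{5}{7}$)
$G{\left(m \right)} = 1$ ($G{\left(m \right)} = 1 + 0 \cdot \frac{1}{2} = 1 + 0 = 1$)
$f = -25$ ($f = -24 - 1 = -25$)
$f \left(-22\right) - 18 = \left(-25\right) \left(-22\right) - 18 = 550 - 18 = 532$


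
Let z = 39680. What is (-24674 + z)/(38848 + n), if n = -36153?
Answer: 15006/2695 ≈ 5.5681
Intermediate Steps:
(-24674 + z)/(38848 + n) = (-24674 + 39680)/(38848 - 36153) = 15006/2695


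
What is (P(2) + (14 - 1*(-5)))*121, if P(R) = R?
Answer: 2541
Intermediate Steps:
(P(2) + (14 - 1*(-5)))*121 = (2 + (14 - 1*(-5)))*121 = (2 + (14 + 5))*121 = (2 + 19)*121 = 21*121 = 2541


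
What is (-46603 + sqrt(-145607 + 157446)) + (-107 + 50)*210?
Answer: -58573 + sqrt(11839) ≈ -58464.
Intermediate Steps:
(-46603 + sqrt(-145607 + 157446)) + (-107 + 50)*210 = (-46603 + sqrt(11839)) - 57*210 = (-46603 + sqrt(11839)) - 11970 = -58573 + sqrt(11839)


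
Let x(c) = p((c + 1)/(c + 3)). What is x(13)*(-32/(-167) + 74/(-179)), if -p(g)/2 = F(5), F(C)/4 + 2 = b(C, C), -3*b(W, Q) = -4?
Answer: -35360/29893 ≈ -1.1829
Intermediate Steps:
b(W, Q) = 4/3 (b(W, Q) = -1/3*(-4) = 4/3)
F(C) = -8/3 (F(C) = -8 + 4*(4/3) = -8 + 16/3 = -8/3)
p(g) = 16/3 (p(g) = -2*(-8/3) = 16/3)
x(c) = 16/3
x(13)*(-32/(-167) + 74/(-179)) = 16*(-32/(-167) + 74/(-179))/3 = 16*(-32*(-1/167) + 74*(-1/179))/3 = 16*(32/167 - 74/179)/3 = (16/3)*(-6630/29893) = -35360/29893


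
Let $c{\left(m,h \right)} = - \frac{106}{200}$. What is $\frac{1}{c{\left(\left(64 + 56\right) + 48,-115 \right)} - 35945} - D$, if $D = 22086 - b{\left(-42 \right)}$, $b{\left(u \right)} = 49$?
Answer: $- \frac{79213164561}{3594553} \approx -22037.0$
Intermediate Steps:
$c{\left(m,h \right)} = - \frac{53}{100}$ ($c{\left(m,h \right)} = \left(-106\right) \frac{1}{200} = - \frac{53}{100}$)
$D = 22037$ ($D = 22086 - 49 = 22037$)
$\frac{1}{c{\left(\left(64 + 56\right) + 48,-115 \right)} - 35945} - D = \frac{1}{- \frac{53}{100} - 35945} - 22037 = \frac{1}{- \frac{3594553}{100}} - 22037 = - \frac{100}{3594553} - 22037 = - \frac{79213164561}{3594553}$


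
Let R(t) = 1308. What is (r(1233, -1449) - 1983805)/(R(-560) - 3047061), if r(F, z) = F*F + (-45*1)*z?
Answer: 398311/3045753 ≈ 0.13078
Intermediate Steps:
r(F, z) = F**2 - 45*z
(r(1233, -1449) - 1983805)/(R(-560) - 3047061) = ((1233**2 - 45*(-1449)) - 1983805)/(1308 - 3047061) = ((1520289 + 65205) - 1983805)/(-3045753) = (1585494 - 1983805)*(-1/3045753) = -398311*(-1/3045753) = 398311/3045753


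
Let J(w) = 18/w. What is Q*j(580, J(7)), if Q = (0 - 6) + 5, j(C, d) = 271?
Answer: -271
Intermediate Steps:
Q = -1 (Q = -6 + 5 = -1)
Q*j(580, J(7)) = -1*271 = -271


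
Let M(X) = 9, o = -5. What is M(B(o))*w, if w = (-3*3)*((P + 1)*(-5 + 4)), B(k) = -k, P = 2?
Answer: 243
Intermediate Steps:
w = 27 (w = (-3*3)*((2 + 1)*(-5 + 4)) = -27*(-1) = -9*(-3) = 27)
M(B(o))*w = 9*27 = 243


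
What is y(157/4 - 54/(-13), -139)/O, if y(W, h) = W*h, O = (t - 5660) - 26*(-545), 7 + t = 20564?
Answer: -313723/1511484 ≈ -0.20756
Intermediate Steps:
t = 20557 (t = -7 + 20564 = 20557)
O = 29067 (O = (20557 - 5660) - 26*(-545) = 14897 + 14170 = 29067)
y(157/4 - 54/(-13), -139)/O = ((157/4 - 54/(-13))*(-139))/29067 = ((157*(¼) - 54*(-1/13))*(-139))*(1/29067) = ((157/4 + 54/13)*(-139))*(1/29067) = ((2257/52)*(-139))*(1/29067) = -313723/52*1/29067 = -313723/1511484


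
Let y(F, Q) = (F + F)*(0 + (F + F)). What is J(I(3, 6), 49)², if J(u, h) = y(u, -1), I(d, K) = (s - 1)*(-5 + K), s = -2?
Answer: 1296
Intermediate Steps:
y(F, Q) = 4*F² (y(F, Q) = (2*F)*(0 + 2*F) = (2*F)*(2*F) = 4*F²)
I(d, K) = 15 - 3*K (I(d, K) = (-2 - 1)*(-5 + K) = -3*(-5 + K) = 15 - 3*K)
J(u, h) = 4*u²
J(I(3, 6), 49)² = (4*(15 - 3*6)²)² = (4*(15 - 18)²)² = (4*(-3)²)² = (4*9)² = 36² = 1296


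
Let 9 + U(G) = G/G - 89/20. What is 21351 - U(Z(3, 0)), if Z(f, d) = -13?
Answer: 427269/20 ≈ 21363.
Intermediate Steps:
U(G) = -249/20 (U(G) = -9 + (G/G - 89/20) = -9 + (1 - 89*1/20) = -9 + (1 - 89/20) = -9 - 69/20 = -249/20)
21351 - U(Z(3, 0)) = 21351 - 1*(-249/20) = 21351 + 249/20 = 427269/20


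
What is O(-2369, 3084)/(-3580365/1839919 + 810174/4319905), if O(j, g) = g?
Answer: -8170826995750460/4658727376473 ≈ -1753.9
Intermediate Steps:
O(-2369, 3084)/(-3580365/1839919 + 810174/4319905) = 3084/(-3580365/1839919 + 810174/4319905) = 3084/(-13976182129419/7948275287695) = 3084*(-7948275287695/13976182129419) = -8170826995750460/4658727376473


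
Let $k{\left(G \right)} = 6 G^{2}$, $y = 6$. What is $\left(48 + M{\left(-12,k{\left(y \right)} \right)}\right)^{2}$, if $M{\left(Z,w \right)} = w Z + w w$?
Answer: $1945868544$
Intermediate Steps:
$M{\left(Z,w \right)} = w^{2} + Z w$ ($M{\left(Z,w \right)} = Z w + w^{2} = w^{2} + Z w$)
$\left(48 + M{\left(-12,k{\left(y \right)} \right)}\right)^{2} = \left(48 + 6 \cdot 6^{2} \left(-12 + 6 \cdot 6^{2}\right)\right)^{2} = \left(48 + 6 \cdot 36 \left(-12 + 6 \cdot 36\right)\right)^{2} = \left(48 + 216 \left(-12 + 216\right)\right)^{2} = \left(48 + 216 \cdot 204\right)^{2} = \left(48 + 44064\right)^{2} = 44112^{2} = 1945868544$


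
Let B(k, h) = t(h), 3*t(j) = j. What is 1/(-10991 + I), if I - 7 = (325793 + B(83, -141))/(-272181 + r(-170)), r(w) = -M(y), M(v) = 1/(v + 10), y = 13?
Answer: -3130082/34384566767 ≈ -9.1032e-5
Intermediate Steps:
t(j) = j/3
M(v) = 1/(10 + v)
B(k, h) = h/3
r(w) = -1/23 (r(w) = -1/(10 + 13) = -1/23)
I = 18164495/3130082 (I = 7 + (325793 + (1/3)*(-141))/(-272181 - 1/23) = 7 + (325793 - 47)/(-6260164/23) = 7 + 325746*(-23/6260164) = 7 - 3746079/3130082 = 18164495/3130082 ≈ 5.8032)
1/(-10991 + I) = 1/(-10991 + 18164495/3130082) = 1/(-34384566767/3130082) = -3130082/34384566767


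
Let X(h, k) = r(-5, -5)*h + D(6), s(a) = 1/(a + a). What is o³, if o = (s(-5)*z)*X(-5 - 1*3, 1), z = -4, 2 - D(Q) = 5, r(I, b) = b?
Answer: 405224/125 ≈ 3241.8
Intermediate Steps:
D(Q) = -3 (D(Q) = 2 - 1*5 = 2 - 5 = -3)
s(a) = 1/(2*a)
X(h, k) = -3 - 5*h (X(h, k) = -5*h - 3 = -3 - 5*h)
o = 74/5 (o = (((½)/(-5))*(-4))*(-3 - 5*(-5 - 1*3)) = (((½)*(-⅕))*(-4))*(-3 - 5*(-5 - 3)) = (-⅒*(-4))*(-3 - 5*(-8)) = 2*(-3 + 40)/5 = (⅖)*37 = 74/5 ≈ 14.800)
o³ = (74/5)³ = 405224/125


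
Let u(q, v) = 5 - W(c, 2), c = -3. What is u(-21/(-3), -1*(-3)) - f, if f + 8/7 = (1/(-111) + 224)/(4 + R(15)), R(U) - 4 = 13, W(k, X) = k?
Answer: -3551/2331 ≈ -1.5234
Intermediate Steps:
R(U) = 17 (R(U) = 4 + 13 = 17)
f = 22199/2331 (f = -8/7 + (1/(-111) + 224)/(4 + 17) = -8/7 + (-1/111 + 224)/21 = -8/7 + (24863/111)*(1/21) = -8/7 + 24863/2331 = 22199/2331 ≈ 9.5234)
u(q, v) = 8 (u(q, v) = 5 - 1*(-3) = 5 + 3 = 8)
u(-21/(-3), -1*(-3)) - f = 8 - 1*22199/2331 = 8 - 22199/2331 = -3551/2331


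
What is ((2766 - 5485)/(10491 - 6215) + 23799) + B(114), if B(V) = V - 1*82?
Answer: 101898637/4276 ≈ 23830.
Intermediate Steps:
B(V) = -82 + V (B(V) = V - 82 = -82 + V)
((2766 - 5485)/(10491 - 6215) + 23799) + B(114) = ((2766 - 5485)/(10491 - 6215) + 23799) + (-82 + 114) = (-2719/4276 + 23799) + 32 = 101761805/4276 + 32 = 101898637/4276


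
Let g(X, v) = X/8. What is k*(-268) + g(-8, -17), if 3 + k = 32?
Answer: -7773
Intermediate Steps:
k = 29 (k = -3 + 32 = 29)
g(X, v) = X/8 (g(X, v) = X*(⅛) = X/8)
k*(-268) + g(-8, -17) = 29*(-268) + (⅛)*(-8) = -7772 - 1 = -7773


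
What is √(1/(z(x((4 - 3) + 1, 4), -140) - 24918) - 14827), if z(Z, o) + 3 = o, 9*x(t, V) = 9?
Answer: 2*I*√2328038136582/25061 ≈ 121.77*I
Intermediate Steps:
x(t, V) = 1 (x(t, V) = (⅑)*9 = 1)
z(Z, o) = -3 + o
√(1/(z(x((4 - 3) + 1, 4), -140) - 24918) - 14827) = √(1/((-3 - 140) - 24918) - 14827) = √(1/(-143 - 24918) - 14827) = √(1/(-25061) - 14827) = √(-1/25061 - 14827) = √(-371579448/25061) = 2*I*√2328038136582/25061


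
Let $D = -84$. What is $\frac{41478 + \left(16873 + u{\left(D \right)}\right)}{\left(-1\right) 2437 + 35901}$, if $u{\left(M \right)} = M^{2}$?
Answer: $\frac{65407}{33464} \approx 1.9545$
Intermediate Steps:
$\frac{41478 + \left(16873 + u{\left(D \right)}\right)}{\left(-1\right) 2437 + 35901} = \frac{41478 + \left(16873 + \left(-84\right)^{2}\right)}{\left(-1\right) 2437 + 35901} = \frac{41478 + \left(16873 + 7056\right)}{-2437 + 35901} = \frac{41478 + 23929}{33464} = 65407 \cdot \frac{1}{33464} = \frac{65407}{33464}$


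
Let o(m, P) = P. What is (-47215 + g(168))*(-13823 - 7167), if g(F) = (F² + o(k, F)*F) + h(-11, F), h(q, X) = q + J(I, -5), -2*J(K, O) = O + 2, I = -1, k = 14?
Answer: -193601265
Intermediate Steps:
J(K, O) = -1 - O/2 (J(K, O) = -(O + 2)/2 = -(2 + O)/2 = -1 - O/2)
h(q, X) = 3/2 + q (h(q, X) = q + (-1 - ½*(-5)) = q + (-1 + 5/2) = q + 3/2 = 3/2 + q)
g(F) = -19/2 + 2*F² (g(F) = (F² + F*F) + (3/2 - 11) = (F² + F²) - 19/2 = 2*F² - 19/2 = -19/2 + 2*F²)
(-47215 + g(168))*(-13823 - 7167) = (-47215 + (-19/2 + 2*168²))*(-13823 - 7167) = (-47215 + (-19/2 + 2*28224))*(-20990) = (-47215 + (-19/2 + 56448))*(-20990) = (-47215 + 112877/2)*(-20990) = (18447/2)*(-20990) = -193601265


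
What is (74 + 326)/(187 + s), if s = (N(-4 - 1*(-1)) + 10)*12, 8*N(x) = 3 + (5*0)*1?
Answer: 800/623 ≈ 1.2841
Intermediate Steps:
N(x) = 3/8 (N(x) = (3 + (5*0)*1)/8 = (3 + 0*1)/8 = (3 + 0)/8 = (⅛)*3 = 3/8)
s = 249/2 (s = (3/8 + 10)*12 = (83/8)*12 = 249/2 ≈ 124.50)
(74 + 326)/(187 + s) = (74 + 326)/(187 + 249/2) = 400/(623/2) = 400*(2/623) = 800/623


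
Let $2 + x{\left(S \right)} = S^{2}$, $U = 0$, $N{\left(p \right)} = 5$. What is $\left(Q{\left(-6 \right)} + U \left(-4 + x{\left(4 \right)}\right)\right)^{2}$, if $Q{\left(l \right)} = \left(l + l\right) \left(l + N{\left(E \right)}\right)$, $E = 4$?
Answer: $144$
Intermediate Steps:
$x{\left(S \right)} = -2 + S^{2}$
$Q{\left(l \right)} = 2 l \left(5 + l\right)$ ($Q{\left(l \right)} = \left(l + l\right) \left(l + 5\right) = 2 l \left(5 + l\right)$)
$\left(Q{\left(-6 \right)} + U \left(-4 + x{\left(4 \right)}\right)\right)^{2} = \left(2 \left(-6\right) \left(5 - 6\right) + 0 \left(-4 - \left(2 - 4^{2}\right)\right)\right)^{2} = \left(2 \left(-6\right) \left(-1\right) + 0 \left(-4 + \left(-2 + 16\right)\right)\right)^{2} = \left(12 + 0 \left(-4 + 14\right)\right)^{2} = \left(12 + 0 \cdot 10\right)^{2} = \left(12 + 0\right)^{2} = 12^{2} = 144$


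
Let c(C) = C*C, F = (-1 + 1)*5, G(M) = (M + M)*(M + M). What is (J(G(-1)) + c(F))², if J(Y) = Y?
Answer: 16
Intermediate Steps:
G(M) = 4*M² (G(M) = (2*M)*(2*M) = 4*M²)
F = 0 (F = 0*5 = 0)
c(C) = C²
(J(G(-1)) + c(F))² = (4*(-1)² + 0²)² = (4*1 + 0)² = (4 + 0)² = 4² = 16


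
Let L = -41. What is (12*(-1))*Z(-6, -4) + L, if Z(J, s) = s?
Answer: 7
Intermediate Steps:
(12*(-1))*Z(-6, -4) + L = (12*(-1))*(-4) - 41 = -12*(-4) - 41 = 48 - 41 = 7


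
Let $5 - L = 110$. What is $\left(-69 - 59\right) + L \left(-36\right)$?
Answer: $3652$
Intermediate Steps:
$L = -105$ ($L = 5 - 110 = -105$)
$\left(-69 - 59\right) + L \left(-36\right) = \left(-69 - 59\right) - -3780 = \left(-69 - 59\right) + 3780 = -128 + 3780 = 3652$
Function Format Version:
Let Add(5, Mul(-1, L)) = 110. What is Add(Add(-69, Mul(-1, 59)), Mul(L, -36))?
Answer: 3652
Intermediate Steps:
L = -105 (L = Add(5, Mul(-1, 110)) = Add(5, -110) = -105)
Add(Add(-69, Mul(-1, 59)), Mul(L, -36)) = Add(Add(-69, Mul(-1, 59)), Mul(-105, -36)) = Add(Add(-69, -59), 3780) = Add(-128, 3780) = 3652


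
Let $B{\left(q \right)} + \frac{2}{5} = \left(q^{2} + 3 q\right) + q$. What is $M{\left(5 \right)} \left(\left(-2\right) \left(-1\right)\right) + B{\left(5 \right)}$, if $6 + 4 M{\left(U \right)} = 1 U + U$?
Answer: $\frac{233}{5} \approx 46.6$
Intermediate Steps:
$M{\left(U \right)} = - \frac{3}{2} + \frac{U}{2}$ ($M{\left(U \right)} = - \frac{3}{2} + \frac{1 U + U}{4} = - \frac{3}{2} + \frac{U + U}{4} = - \frac{3}{2} + \frac{2 U}{4} = - \frac{3}{2} + \frac{U}{2}$)
$B{\left(q \right)} = - \frac{2}{5} + q^{2} + 4 q$ ($B{\left(q \right)} = - \frac{2}{5} + \left(\left(q^{2} + 3 q\right) + q\right) = - \frac{2}{5} + \left(q^{2} + 4 q\right) = - \frac{2}{5} + q^{2} + 4 q$)
$M{\left(5 \right)} \left(\left(-2\right) \left(-1\right)\right) + B{\left(5 \right)} = \left(- \frac{3}{2} + \frac{1}{2} \cdot 5\right) \left(\left(-2\right) \left(-1\right)\right) + \left(- \frac{2}{5} + 5^{2} + 4 \cdot 5\right) = \left(- \frac{3}{2} + \frac{5}{2}\right) 2 + \left(- \frac{2}{5} + 25 + 20\right) = 1 \cdot 2 + \frac{223}{5} = 2 + \frac{223}{5} = \frac{233}{5}$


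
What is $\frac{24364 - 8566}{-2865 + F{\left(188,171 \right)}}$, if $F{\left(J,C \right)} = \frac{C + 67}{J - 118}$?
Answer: $- \frac{39495}{7154} \approx -5.5207$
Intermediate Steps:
$F{\left(J,C \right)} = \frac{67 + C}{-118 + J}$
$\frac{24364 - 8566}{-2865 + F{\left(188,171 \right)}} = \frac{24364 - 8566}{-2865 + \frac{67 + 171}{-118 + 188}} = \frac{15798}{-2865 + \frac{1}{70} \cdot 238} = \frac{15798}{-2865 + \frac{17}{5}} = \frac{15798}{- \frac{14308}{5}} = 15798 \left(- \frac{5}{14308}\right) = - \frac{39495}{7154}$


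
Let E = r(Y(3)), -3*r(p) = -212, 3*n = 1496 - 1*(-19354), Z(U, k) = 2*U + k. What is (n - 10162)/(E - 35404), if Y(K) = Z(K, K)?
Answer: 2409/26500 ≈ 0.090906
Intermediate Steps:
Z(U, k) = k + 2*U
n = 6950 (n = (1496 - 1*(-19354))/3 = (1496 + 19354)/3 = (1/3)*20850 = 6950)
Y(K) = 3*K (Y(K) = K + 2*K = 3*K)
r(p) = 212/3 (r(p) = -1/3*(-212) = 212/3)
E = 212/3 ≈ 70.667
(n - 10162)/(E - 35404) = (6950 - 10162)/(212/3 - 35404) = -3212/(-106000/3) = -3212*(-3/106000) = 2409/26500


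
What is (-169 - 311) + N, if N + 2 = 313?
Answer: -169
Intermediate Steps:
N = 311 (N = -2 + 313 = 311)
(-169 - 311) + N = (-169 - 311) + 311 = -480 + 311 = -169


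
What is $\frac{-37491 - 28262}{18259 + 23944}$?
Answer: $- \frac{65753}{42203} \approx -1.558$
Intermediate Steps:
$\frac{-37491 - 28262}{18259 + 23944} = \frac{-37491 - 28262}{42203} = \left(-37491 - 28262\right) \frac{1}{42203} = \left(-65753\right) \frac{1}{42203} = - \frac{65753}{42203}$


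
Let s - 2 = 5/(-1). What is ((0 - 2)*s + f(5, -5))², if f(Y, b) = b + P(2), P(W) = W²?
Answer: 25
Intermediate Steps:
s = -3 (s = 2 + 5/(-1) = 2 + 5*(-1) = 2 - 5 = -3)
f(Y, b) = 4 + b (f(Y, b) = b + 2² = b + 4 = 4 + b)
((0 - 2)*s + f(5, -5))² = ((0 - 2)*(-3) + (4 - 5))² = (-2*(-3) - 1)² = (6 - 1)² = 5² = 25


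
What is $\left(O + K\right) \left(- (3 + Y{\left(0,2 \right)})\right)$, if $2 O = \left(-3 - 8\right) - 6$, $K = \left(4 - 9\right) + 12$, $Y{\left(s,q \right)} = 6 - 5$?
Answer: $6$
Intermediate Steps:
$Y{\left(s,q \right)} = 1$ ($Y{\left(s,q \right)} = 6 - 5 = 1$)
$K = 7$ ($K = -5 + 12 = 7$)
$O = - \frac{17}{2}$ ($O = \frac{\left(-3 - 8\right) - 6}{2} = \frac{-11 - 6}{2} = \frac{1}{2} \left(-17\right) = - \frac{17}{2} \approx -8.5$)
$\left(O + K\right) \left(- (3 + Y{\left(0,2 \right)})\right) = \left(- \frac{17}{2} + 7\right) \left(- (3 + 1)\right) = - \frac{3 \left(\left(-1\right) 4\right)}{2} = \left(- \frac{3}{2}\right) \left(-4\right) = 6$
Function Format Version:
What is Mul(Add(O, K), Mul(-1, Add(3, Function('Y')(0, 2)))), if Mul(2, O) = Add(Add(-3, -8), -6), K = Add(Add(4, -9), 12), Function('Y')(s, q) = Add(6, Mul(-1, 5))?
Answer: 6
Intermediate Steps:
Function('Y')(s, q) = 1 (Function('Y')(s, q) = Add(6, -5) = 1)
K = 7 (K = Add(-5, 12) = 7)
O = Rational(-17, 2) (O = Mul(Rational(1, 2), Add(Add(-3, -8), -6)) = Mul(Rational(1, 2), Add(-11, -6)) = Mul(Rational(1, 2), -17) = Rational(-17, 2) ≈ -8.5000)
Mul(Add(O, K), Mul(-1, Add(3, Function('Y')(0, 2)))) = Mul(Add(Rational(-17, 2), 7), Mul(-1, Add(3, 1))) = Mul(Rational(-3, 2), Mul(-1, 4)) = Mul(Rational(-3, 2), -4) = 6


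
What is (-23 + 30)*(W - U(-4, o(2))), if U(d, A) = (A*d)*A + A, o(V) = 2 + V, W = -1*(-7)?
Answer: 469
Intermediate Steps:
W = 7
U(d, A) = A + d*A² (U(d, A) = d*A² + A = A + d*A²)
(-23 + 30)*(W - U(-4, o(2))) = (-23 + 30)*(7 - (2 + 2)*(1 + (2 + 2)*(-4))) = 7*(7 - 4*(1 + 4*(-4))) = 7*(7 - 4*(1 - 16)) = 7*(7 - 4*(-15)) = 7*(7 - 1*(-60)) = 7*(7 + 60) = 7*67 = 469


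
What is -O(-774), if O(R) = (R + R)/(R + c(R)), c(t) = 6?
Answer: -129/64 ≈ -2.0156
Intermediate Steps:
O(R) = 2*R/(6 + R) (O(R) = (R + R)/(R + 6) = (2*R)/(6 + R) = 2*R/(6 + R))
-O(-774) = -2*(-774)/(6 - 774) = -2*(-774)/(-768) = -2*(-774)*(-1)/768 = -1*129/64 = -129/64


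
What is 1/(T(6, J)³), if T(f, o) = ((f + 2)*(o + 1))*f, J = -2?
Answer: -1/110592 ≈ -9.0422e-6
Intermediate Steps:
T(f, o) = f*(1 + o)*(2 + f) (T(f, o) = ((2 + f)*(1 + o))*f = ((1 + o)*(2 + f))*f = f*(1 + o)*(2 + f))
1/(T(6, J)³) = 1/((6*(2 + 6 + 2*(-2) + 6*(-2)))³) = 1/((6*(2 + 6 - 4 - 12))³) = 1/((6*(-8))³) = 1/((-48)³) = 1/(-110592) = -1/110592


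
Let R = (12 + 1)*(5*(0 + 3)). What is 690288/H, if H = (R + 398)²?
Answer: 690288/351649 ≈ 1.9630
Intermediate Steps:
R = 195 (R = 13*(5*3) = 13*15 = 195)
H = 351649 (H = (195 + 398)² = 593² = 351649)
690288/H = 690288/351649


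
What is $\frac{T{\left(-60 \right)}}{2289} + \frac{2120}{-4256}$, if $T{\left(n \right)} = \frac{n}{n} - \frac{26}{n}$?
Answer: $- \frac{1298191}{2609460} \approx -0.49749$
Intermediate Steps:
$T{\left(n \right)} = 1 - \frac{26}{n}$
$\frac{T{\left(-60 \right)}}{2289} + \frac{2120}{-4256} = \frac{\frac{1}{-60} \left(-26 - 60\right)}{2289} + \frac{2120}{-4256} = \left(- \frac{1}{60}\right) \left(-86\right) \frac{1}{2289} + 2120 \left(- \frac{1}{4256}\right) = \frac{43}{30} \cdot \frac{1}{2289} - \frac{265}{532} = \frac{43}{68670} - \frac{265}{532} = - \frac{1298191}{2609460}$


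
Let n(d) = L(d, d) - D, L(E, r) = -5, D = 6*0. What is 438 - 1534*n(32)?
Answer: 8108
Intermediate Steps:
D = 0
n(d) = -5 (n(d) = -5 - 1*0 = -5 + 0 = -5)
438 - 1534*n(32) = 438 - 1534*(-5) = 438 + 7670 = 8108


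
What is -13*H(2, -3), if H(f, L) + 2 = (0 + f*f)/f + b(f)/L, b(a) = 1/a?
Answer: 13/6 ≈ 2.1667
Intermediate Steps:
H(f, L) = -2 + f + 1/(L*f) (H(f, L) = -2 + ((0 + f*f)/f + 1/(f*L)) = -2 + ((0 + f²)/f + 1/(L*f)) = -2 + (f²/f + 1/(L*f)) = -2 + (f + 1/(L*f)) = -2 + f + 1/(L*f))
-13*H(2, -3) = -13*(-2 + 2 + 1/(-3*2)) = -13*(-2 + 2 - ⅓*½) = -13*(-2 + 2 - ⅙) = -13*(-⅙) = 13/6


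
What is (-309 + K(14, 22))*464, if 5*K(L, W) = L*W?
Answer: -573968/5 ≈ -1.1479e+5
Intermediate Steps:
K(L, W) = L*W/5 (K(L, W) = (L*W)/5 = L*W/5)
(-309 + K(14, 22))*464 = (-309 + (⅕)*14*22)*464 = (-309 + 308/5)*464 = -1237/5*464 = -573968/5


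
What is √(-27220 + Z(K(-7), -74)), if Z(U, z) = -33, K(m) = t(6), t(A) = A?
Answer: I*√27253 ≈ 165.08*I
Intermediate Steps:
K(m) = 6
√(-27220 + Z(K(-7), -74)) = √(-27220 - 33) = √(-27253) = I*√27253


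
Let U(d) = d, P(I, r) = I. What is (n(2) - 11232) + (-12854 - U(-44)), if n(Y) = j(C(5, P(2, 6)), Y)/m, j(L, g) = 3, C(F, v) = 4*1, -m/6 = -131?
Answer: -6299003/262 ≈ -24042.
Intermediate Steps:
m = 786 (m = -6*(-131) = 786)
C(F, v) = 4
n(Y) = 1/262 (n(Y) = 3/786 = 3*(1/786) = 1/262)
(n(2) - 11232) + (-12854 - U(-44)) = (1/262 - 11232) + (-12854 - 1*(-44)) = -2942783/262 + (-12854 + 44) = -2942783/262 - 12810 = -6299003/262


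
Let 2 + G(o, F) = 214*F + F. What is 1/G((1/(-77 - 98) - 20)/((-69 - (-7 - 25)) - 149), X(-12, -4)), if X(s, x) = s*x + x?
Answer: 1/9458 ≈ 0.00010573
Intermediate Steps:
X(s, x) = x + s*x
G(o, F) = -2 + 215*F (G(o, F) = -2 + (214*F + F) = -2 + 215*F)
1/G((1/(-77 - 98) - 20)/((-69 - (-7 - 25)) - 149), X(-12, -4)) = 1/(-2 + 215*(-4*(1 - 12))) = 1/(-2 + 215*(-4*(-11))) = 1/(-2 + 215*44) = 1/(-2 + 9460) = 1/9458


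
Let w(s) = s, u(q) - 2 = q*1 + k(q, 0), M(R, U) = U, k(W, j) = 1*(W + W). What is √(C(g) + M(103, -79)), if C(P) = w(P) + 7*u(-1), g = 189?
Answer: √103 ≈ 10.149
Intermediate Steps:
k(W, j) = 2*W (k(W, j) = 1*(2*W) = 2*W)
u(q) = 2 + 3*q (u(q) = 2 + (q*1 + 2*q) = 2 + (q + 2*q) = 2 + 3*q)
C(P) = -7 + P (C(P) = P + 7*(2 + 3*(-1)) = P + 7*(2 - 3) = P + 7*(-1) = P - 7 = -7 + P)
√(C(g) + M(103, -79)) = √((-7 + 189) - 79) = √(182 - 79) = √103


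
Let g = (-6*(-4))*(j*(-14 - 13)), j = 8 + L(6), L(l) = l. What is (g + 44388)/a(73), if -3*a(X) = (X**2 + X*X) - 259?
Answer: -105948/10399 ≈ -10.188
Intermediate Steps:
j = 14 (j = 8 + 6 = 14)
a(X) = 259/3 - 2*X**2/3 (a(X) = -((X**2 + X*X) - 259)/3 = -((X**2 + X**2) - 259)/3 = -(2*X**2 - 259)/3 = -(-259 + 2*X**2)/3 = 259/3 - 2*X**2/3)
g = -9072 (g = (-6*(-4))*(14*(-14 - 13)) = 24*(14*(-27)) = 24*(-378) = -9072)
(g + 44388)/a(73) = (-9072 + 44388)/(259/3 - 2/3*73**2) = 35316/(259/3 - 2/3*5329) = 35316/(259/3 - 10658/3) = 35316/(-10399/3) = 35316*(-3/10399) = -105948/10399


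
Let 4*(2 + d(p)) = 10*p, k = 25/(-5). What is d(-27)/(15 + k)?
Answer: -139/20 ≈ -6.9500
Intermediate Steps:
k = -5 (k = 25*(-1/5) = -5)
d(p) = -2 + 5*p/2 (d(p) = -2 + (10*p)/4 = -2 + 5*p/2)
d(-27)/(15 + k) = (-2 + (5/2)*(-27))/(15 - 5) = (-2 - 135/2)/10 = -139/2*1/10 = -139/20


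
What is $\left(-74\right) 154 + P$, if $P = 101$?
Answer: $-11295$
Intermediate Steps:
$\left(-74\right) 154 + P = \left(-74\right) 154 + 101 = -11396 + 101 = -11295$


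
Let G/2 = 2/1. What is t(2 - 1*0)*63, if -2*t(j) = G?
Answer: -126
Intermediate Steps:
G = 4 (G = 2*(2/1) = 2*(2*1) = 2*2 = 4)
t(j) = -2 (t(j) = -½*4 = -2)
t(2 - 1*0)*63 = -2*63 = -126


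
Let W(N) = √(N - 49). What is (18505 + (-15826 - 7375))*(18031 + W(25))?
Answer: -84673576 - 9392*I*√6 ≈ -8.4674e+7 - 23006.0*I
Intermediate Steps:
W(N) = √(-49 + N)
(18505 + (-15826 - 7375))*(18031 + W(25)) = (18505 + (-15826 - 7375))*(18031 + √(-49 + 25)) = (18505 - 23201)*(18031 + √(-24)) = -4696*(18031 + 2*I*√6) = -84673576 - 9392*I*√6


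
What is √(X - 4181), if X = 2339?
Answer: I*√1842 ≈ 42.919*I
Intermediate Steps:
√(X - 4181) = √(2339 - 4181) = √(-1842) = I*√1842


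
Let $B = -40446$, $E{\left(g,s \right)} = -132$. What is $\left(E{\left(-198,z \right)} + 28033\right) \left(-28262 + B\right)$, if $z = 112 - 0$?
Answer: $-1917021908$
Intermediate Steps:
$z = 112$ ($z = 112 + 0 = 112$)
$\left(E{\left(-198,z \right)} + 28033\right) \left(-28262 + B\right) = \left(-132 + 28033\right) \left(-28262 - 40446\right) = 27901 \left(-68708\right) = -1917021908$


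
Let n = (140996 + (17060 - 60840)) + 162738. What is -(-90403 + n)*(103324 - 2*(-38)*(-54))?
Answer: -16822850220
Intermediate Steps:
n = 259954 (n = (140996 - 43780) + 162738 = 97216 + 162738 = 259954)
-(-90403 + n)*(103324 - 2*(-38)*(-54)) = -(-90403 + 259954)*(103324 - 2*(-38)*(-54)) = -169551*(103324 + 76*(-54)) = -169551*(103324 - 4104) = -169551*99220 = -1*16822850220 = -16822850220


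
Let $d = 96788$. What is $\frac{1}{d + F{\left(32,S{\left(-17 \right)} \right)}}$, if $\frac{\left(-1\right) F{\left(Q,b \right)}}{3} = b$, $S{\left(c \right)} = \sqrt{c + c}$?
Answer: $\frac{48394}{4683958625} + \frac{3 i \sqrt{34}}{9367917250} \approx 1.0332 \cdot 10^{-5} + 1.8673 \cdot 10^{-9} i$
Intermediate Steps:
$S{\left(c \right)} = \sqrt{2} \sqrt{c}$ ($S{\left(c \right)} = \sqrt{2 c} = \sqrt{2} \sqrt{c}$)
$F{\left(Q,b \right)} = - 3 b$
$\frac{1}{d + F{\left(32,S{\left(-17 \right)} \right)}} = \frac{1}{96788 - 3 \sqrt{2} \sqrt{-17}} = \frac{1}{96788 - 3 \sqrt{2} i \sqrt{17}} = \frac{1}{96788 - 3 i \sqrt{34}}$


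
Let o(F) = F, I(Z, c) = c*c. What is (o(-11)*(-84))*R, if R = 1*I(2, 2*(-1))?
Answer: 3696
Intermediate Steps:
I(Z, c) = c²
R = 4 (R = 1*(2*(-1))² = 1*(-2)² = 1*4 = 4)
(o(-11)*(-84))*R = -11*(-84)*4 = 924*4 = 3696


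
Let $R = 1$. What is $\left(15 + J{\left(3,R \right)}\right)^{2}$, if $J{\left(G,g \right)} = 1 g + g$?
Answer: $289$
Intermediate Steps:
$J{\left(G,g \right)} = 2 g$ ($J{\left(G,g \right)} = g + g = 2 g$)
$\left(15 + J{\left(3,R \right)}\right)^{2} = \left(15 + 2 \cdot 1\right)^{2} = \left(15 + 2\right)^{2} = 17^{2} = 289$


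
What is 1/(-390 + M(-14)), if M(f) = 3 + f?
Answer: -1/401 ≈ -0.0024938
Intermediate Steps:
1/(-390 + M(-14)) = 1/(-390 + (3 - 14)) = 1/(-390 - 11) = 1/(-401) = -1/401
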